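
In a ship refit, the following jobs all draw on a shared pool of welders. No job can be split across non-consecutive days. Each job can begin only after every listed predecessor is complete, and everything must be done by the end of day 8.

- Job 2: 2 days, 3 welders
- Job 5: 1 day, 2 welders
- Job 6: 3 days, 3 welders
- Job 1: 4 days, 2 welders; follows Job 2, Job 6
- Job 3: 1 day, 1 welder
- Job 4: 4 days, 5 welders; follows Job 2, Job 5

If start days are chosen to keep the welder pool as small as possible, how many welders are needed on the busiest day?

7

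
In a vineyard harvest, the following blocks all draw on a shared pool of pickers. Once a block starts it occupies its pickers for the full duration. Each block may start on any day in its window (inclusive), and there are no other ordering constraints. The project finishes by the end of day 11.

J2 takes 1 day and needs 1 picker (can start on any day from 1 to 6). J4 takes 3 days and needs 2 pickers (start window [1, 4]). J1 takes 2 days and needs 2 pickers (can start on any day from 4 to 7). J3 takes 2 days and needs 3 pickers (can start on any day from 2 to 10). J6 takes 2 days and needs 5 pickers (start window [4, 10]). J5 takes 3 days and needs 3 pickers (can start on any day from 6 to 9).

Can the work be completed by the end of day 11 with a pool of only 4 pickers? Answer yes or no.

The minimum achievable peak is 5; 4 < 5, so no feasible schedule stays within the cap.

no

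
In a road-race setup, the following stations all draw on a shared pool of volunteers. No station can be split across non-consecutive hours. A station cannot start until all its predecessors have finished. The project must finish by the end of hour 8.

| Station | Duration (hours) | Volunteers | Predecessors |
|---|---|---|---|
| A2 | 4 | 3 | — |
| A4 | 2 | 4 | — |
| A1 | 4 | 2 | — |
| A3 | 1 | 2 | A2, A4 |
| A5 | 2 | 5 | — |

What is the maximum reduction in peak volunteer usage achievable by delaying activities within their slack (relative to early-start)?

Early-start peak: h1:14  h2:14  h3:5  h4:5  h5:2  h6:0  h7:0  h8:0 ⇒ 14.
Leveled (A2@1, A4@1, A1@3, A3@5, A5@6): h1:7  h2:7  h3:5  h4:5  h5:4  h6:7  h7:5  h8:0 ⇒ 7.
Reduction 14 − 7 = 7.

7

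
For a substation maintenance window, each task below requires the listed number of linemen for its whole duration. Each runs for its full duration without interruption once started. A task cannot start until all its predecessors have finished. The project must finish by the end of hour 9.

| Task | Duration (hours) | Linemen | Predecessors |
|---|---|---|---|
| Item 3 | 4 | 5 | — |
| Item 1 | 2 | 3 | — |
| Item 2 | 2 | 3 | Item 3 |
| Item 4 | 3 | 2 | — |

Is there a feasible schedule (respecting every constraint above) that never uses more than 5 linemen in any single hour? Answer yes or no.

yes

Schedule Item 3@1, Item 1@5, Item 2@7, Item 4@5: h1:5  h2:5  h3:5  h4:5  h5:5  h6:5  h7:5  h8:3  h9:0 — peak 5 ≤ 5.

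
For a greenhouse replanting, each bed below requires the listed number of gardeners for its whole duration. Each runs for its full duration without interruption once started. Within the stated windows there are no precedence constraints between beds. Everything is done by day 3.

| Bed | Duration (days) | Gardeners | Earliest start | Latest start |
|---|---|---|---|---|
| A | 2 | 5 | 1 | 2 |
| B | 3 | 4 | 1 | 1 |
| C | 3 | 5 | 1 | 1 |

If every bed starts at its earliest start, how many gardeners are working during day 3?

At early start, day 3 has: B, C.
Demand: 4 + 5 = 9.

9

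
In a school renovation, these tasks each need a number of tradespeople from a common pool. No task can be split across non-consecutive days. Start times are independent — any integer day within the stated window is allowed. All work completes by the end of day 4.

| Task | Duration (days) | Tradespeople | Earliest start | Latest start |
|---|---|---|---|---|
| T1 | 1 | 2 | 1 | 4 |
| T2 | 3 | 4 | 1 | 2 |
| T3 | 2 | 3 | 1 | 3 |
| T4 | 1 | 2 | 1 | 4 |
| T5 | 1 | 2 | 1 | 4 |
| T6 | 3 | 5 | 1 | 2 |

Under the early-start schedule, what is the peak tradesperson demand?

18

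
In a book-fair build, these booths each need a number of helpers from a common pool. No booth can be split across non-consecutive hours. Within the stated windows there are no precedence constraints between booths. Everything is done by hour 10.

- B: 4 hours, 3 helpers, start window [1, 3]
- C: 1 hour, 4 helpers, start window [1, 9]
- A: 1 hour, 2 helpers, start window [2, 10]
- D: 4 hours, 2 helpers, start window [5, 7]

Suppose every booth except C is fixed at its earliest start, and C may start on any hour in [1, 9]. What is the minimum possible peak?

C@1: h1:7  h2:5  h3:3  h4:3  h5:2  h6:2  h7:2  h8:2  h9:0  h10:0 → peak 7
C@2: h1:3  h2:9  h3:3  h4:3  h5:2  h6:2  h7:2  h8:2  h9:0  h10:0 → peak 9
C@3: h1:3  h2:5  h3:7  h4:3  h5:2  h6:2  h7:2  h8:2  h9:0  h10:0 → peak 7
C@4: h1:3  h2:5  h3:3  h4:7  h5:2  h6:2  h7:2  h8:2  h9:0  h10:0 → peak 7
C@5: h1:3  h2:5  h3:3  h4:3  h5:6  h6:2  h7:2  h8:2  h9:0  h10:0 → peak 6
C@6: h1:3  h2:5  h3:3  h4:3  h5:2  h6:6  h7:2  h8:2  h9:0  h10:0 → peak 6
C@7: h1:3  h2:5  h3:3  h4:3  h5:2  h6:2  h7:6  h8:2  h9:0  h10:0 → peak 6
C@8: h1:3  h2:5  h3:3  h4:3  h5:2  h6:2  h7:2  h8:6  h9:0  h10:0 → peak 6
C@9: h1:3  h2:5  h3:3  h4:3  h5:2  h6:2  h7:2  h8:2  h9:4  h10:0 → peak 5
Best is C@9, peak 5.

5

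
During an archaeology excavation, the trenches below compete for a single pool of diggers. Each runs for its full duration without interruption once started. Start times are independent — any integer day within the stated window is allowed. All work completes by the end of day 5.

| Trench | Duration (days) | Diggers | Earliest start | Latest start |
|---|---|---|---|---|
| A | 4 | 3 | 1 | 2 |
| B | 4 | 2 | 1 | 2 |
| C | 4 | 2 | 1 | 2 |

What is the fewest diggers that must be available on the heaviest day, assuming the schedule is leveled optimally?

7

Schedule A@1, B@1, C@1: d1:7  d2:7  d3:7  d4:7  d5:0 — peak 7.
No arrangement of the 8 feasible schedules does better.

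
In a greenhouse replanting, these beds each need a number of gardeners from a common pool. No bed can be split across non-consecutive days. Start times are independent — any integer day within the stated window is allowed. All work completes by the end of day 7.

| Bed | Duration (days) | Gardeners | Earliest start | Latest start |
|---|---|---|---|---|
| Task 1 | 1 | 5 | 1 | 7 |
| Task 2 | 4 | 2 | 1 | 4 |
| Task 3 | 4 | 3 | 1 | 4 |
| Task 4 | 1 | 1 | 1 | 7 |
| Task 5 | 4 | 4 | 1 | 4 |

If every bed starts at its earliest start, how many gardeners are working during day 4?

At early start, day 4 has: Task 2, Task 3, Task 5.
Demand: 2 + 3 + 4 = 9.

9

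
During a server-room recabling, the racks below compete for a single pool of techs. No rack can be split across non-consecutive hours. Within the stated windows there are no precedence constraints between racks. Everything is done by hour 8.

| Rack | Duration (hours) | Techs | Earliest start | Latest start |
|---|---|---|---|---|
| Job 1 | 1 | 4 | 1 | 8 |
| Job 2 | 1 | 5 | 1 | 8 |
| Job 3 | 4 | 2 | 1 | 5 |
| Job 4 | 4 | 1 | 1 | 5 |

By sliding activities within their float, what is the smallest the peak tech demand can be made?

5

Early-start (Job 1@1, Job 2@1, Job 3@1, Job 4@1) gives peak 12: h1:12  h2:3  h3:3  h4:3  h5:0  h6:0  h7:0  h8:0.
Shift Job 2→2, Job 3→3, Job 4→3.
Schedule Job 1@1, Job 2@2, Job 3@3, Job 4@3: h1:4  h2:5  h3:3  h4:3  h5:3  h6:3  h7:0  h8:0 — peak 5.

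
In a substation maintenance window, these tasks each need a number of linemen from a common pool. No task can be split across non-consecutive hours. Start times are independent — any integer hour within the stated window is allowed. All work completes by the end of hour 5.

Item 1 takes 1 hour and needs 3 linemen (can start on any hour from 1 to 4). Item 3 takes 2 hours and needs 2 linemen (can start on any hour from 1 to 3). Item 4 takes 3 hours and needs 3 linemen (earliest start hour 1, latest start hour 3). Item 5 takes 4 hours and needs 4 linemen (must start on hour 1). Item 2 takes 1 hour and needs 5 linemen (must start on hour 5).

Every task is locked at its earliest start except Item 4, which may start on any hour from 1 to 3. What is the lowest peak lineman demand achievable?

Item 4@1: h1:12  h2:9  h3:7  h4:4  h5:5 → peak 12
Item 4@2: h1:9  h2:9  h3:7  h4:7  h5:5 → peak 9
Item 4@3: h1:9  h2:6  h3:7  h4:7  h5:8 → peak 9
Best is Item 4@2, peak 9.

9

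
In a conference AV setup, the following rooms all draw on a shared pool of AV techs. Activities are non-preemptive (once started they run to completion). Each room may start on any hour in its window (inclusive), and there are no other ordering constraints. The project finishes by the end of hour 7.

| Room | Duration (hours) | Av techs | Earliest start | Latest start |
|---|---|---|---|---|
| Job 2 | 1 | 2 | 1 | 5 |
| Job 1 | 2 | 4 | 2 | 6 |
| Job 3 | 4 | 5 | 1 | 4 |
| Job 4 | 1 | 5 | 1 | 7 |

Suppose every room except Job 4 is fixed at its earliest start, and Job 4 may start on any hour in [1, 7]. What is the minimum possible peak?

Job 4@1: h1:12  h2:9  h3:9  h4:5  h5:0  h6:0  h7:0 → peak 12
Job 4@2: h1:7  h2:14  h3:9  h4:5  h5:0  h6:0  h7:0 → peak 14
Job 4@3: h1:7  h2:9  h3:14  h4:5  h5:0  h6:0  h7:0 → peak 14
Job 4@4: h1:7  h2:9  h3:9  h4:10  h5:0  h6:0  h7:0 → peak 10
Job 4@5: h1:7  h2:9  h3:9  h4:5  h5:5  h6:0  h7:0 → peak 9
Job 4@6: h1:7  h2:9  h3:9  h4:5  h5:0  h6:5  h7:0 → peak 9
Job 4@7: h1:7  h2:9  h3:9  h4:5  h5:0  h6:0  h7:5 → peak 9
Best is Job 4@5, peak 9.

9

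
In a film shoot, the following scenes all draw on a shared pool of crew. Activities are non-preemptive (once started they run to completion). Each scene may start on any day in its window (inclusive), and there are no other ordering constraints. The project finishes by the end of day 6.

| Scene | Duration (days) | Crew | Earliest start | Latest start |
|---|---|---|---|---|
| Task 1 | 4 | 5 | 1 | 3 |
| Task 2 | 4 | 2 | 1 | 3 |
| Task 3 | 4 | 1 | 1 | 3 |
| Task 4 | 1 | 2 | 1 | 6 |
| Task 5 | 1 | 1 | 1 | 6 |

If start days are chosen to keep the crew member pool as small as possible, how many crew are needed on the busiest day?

Early-start (Task 1@1, Task 2@1, Task 3@1, Task 4@1, Task 5@1) gives peak 11: d1:11  d2:8  d3:8  d4:8  d5:0  d6:0.
Shift Task 4→5, Task 5→5.
Schedule Task 1@1, Task 2@1, Task 3@1, Task 4@5, Task 5@5: d1:8  d2:8  d3:8  d4:8  d5:3  d6:0 — peak 8.

8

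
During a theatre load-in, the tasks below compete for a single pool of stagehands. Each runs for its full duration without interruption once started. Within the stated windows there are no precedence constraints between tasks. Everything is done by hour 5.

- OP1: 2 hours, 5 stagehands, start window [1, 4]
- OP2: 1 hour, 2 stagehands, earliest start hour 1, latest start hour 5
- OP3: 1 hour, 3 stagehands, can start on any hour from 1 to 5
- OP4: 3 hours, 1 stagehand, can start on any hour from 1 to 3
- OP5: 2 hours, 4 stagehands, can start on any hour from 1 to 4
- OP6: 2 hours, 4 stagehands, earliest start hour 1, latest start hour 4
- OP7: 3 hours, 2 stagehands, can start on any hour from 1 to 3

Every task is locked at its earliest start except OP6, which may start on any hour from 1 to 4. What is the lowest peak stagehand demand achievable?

17

OP6@1: h1:21  h2:16  h3:3  h4:0  h5:0 → peak 21
OP6@2: h1:17  h2:16  h3:7  h4:0  h5:0 → peak 17
OP6@3: h1:17  h2:12  h3:7  h4:4  h5:0 → peak 17
OP6@4: h1:17  h2:12  h3:3  h4:4  h5:4 → peak 17
Best is OP6@2, peak 17.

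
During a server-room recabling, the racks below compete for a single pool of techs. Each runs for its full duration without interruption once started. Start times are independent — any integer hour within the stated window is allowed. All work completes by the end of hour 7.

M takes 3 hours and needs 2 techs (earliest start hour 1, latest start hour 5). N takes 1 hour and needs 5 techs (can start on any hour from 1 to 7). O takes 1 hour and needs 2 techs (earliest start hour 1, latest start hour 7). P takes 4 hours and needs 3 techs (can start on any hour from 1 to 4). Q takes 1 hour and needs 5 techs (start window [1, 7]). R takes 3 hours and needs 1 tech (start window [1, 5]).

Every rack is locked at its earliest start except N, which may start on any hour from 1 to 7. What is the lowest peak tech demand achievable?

13

N@1: h1:18  h2:6  h3:6  h4:3  h5:0  h6:0  h7:0 → peak 18
N@2: h1:13  h2:11  h3:6  h4:3  h5:0  h6:0  h7:0 → peak 13
N@3: h1:13  h2:6  h3:11  h4:3  h5:0  h6:0  h7:0 → peak 13
N@4: h1:13  h2:6  h3:6  h4:8  h5:0  h6:0  h7:0 → peak 13
N@5: h1:13  h2:6  h3:6  h4:3  h5:5  h6:0  h7:0 → peak 13
N@6: h1:13  h2:6  h3:6  h4:3  h5:0  h6:5  h7:0 → peak 13
N@7: h1:13  h2:6  h3:6  h4:3  h5:0  h6:0  h7:5 → peak 13
Best is N@2, peak 13.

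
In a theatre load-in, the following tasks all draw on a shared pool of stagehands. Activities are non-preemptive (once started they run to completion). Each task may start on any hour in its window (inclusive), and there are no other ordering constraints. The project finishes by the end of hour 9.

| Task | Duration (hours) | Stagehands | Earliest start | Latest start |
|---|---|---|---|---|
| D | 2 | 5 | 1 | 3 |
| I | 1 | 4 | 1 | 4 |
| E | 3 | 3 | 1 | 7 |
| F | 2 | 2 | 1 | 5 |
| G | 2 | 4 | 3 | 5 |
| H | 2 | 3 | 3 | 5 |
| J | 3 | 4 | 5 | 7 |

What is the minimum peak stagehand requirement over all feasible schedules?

Early-start (D@1, I@1, E@1, F@1, G@3, H@3, J@5) gives peak 14: h1:14  h2:10  h3:10  h4:7  h5:4  h6:4  h7:4  h8:0  h9:0.
Shift I→3, E→4, G→5, J→7.
Schedule D@1, I@3, E@4, F@1, G@5, H@3, J@7: h1:7  h2:7  h3:7  h4:6  h5:7  h6:7  h7:4  h8:4  h9:4 — peak 7.

7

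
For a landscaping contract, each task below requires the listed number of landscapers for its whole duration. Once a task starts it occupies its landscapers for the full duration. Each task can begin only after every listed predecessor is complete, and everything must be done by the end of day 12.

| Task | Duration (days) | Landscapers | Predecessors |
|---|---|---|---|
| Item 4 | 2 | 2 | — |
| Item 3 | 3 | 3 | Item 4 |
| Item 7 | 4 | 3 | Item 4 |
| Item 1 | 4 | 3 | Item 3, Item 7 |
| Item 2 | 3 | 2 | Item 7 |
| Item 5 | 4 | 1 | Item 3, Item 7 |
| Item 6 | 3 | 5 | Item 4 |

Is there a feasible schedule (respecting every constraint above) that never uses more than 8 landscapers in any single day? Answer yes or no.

yes

Schedule Item 4@1, Item 3@3, Item 7@3, Item 1@7, Item 2@9, Item 5@9, Item 6@6: d1:2  d2:2  d3:6  d4:6  d5:6  d6:8  d7:8  d8:8  d9:6  d10:6  d11:3  d12:1 — peak 8 ≤ 8.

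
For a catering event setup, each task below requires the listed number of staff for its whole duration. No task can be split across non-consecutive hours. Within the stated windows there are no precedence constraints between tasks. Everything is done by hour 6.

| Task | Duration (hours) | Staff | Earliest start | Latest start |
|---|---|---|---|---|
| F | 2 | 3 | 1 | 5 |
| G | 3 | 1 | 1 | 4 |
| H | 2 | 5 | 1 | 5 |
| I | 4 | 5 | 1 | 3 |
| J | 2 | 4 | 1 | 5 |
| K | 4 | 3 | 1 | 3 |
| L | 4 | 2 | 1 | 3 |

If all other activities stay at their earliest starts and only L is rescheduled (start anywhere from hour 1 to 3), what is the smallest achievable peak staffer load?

L@1: h1:23  h2:23  h3:11  h4:10  h5:0  h6:0 → peak 23
L@2: h1:21  h2:23  h3:11  h4:10  h5:2  h6:0 → peak 23
L@3: h1:21  h2:21  h3:11  h4:10  h5:2  h6:2 → peak 21
Best is L@3, peak 21.

21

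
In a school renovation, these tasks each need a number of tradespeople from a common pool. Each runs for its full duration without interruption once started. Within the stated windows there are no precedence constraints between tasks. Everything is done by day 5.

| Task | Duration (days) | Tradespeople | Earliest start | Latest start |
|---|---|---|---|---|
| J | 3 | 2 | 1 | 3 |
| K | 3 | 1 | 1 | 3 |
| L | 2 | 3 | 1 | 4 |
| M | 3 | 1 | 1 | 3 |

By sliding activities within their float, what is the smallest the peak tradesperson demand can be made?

4

Early-start (J@1, K@1, L@1, M@1) gives peak 7: d1:7  d2:7  d3:4  d4:0  d5:0.
Shift L→4.
Schedule J@1, K@1, L@4, M@1: d1:4  d2:4  d3:4  d4:3  d5:3 — peak 4.
Total tradesperson-days = 18 over 5 days ⇒ peak ≥ ⌈18/5⌉ = 4, so 4 is optimal.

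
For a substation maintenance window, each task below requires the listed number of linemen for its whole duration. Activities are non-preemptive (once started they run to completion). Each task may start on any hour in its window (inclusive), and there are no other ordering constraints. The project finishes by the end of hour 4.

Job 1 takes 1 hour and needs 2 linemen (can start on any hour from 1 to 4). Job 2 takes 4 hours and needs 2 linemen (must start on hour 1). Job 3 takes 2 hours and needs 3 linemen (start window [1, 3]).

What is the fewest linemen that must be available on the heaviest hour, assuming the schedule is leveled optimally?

Early-start (Job 1@1, Job 2@1, Job 3@1) gives peak 7: h1:7  h2:5  h3:2  h4:2.
Shift Job 3→2.
Schedule Job 1@1, Job 2@1, Job 3@2: h1:4  h2:5  h3:5  h4:2 — peak 5.
No arrangement of the 12 feasible schedules does better.

5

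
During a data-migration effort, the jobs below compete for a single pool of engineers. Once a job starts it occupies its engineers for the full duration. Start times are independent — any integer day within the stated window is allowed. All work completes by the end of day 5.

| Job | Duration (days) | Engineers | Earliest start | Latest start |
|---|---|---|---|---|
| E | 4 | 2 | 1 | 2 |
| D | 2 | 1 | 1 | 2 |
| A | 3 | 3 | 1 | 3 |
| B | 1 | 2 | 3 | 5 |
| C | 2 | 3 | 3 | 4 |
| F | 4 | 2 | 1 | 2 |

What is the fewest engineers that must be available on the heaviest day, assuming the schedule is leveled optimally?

8

Early-start (E@1, D@1, A@1, B@3, C@3, F@1) gives peak 12: d1:8  d2:8  d3:12  d4:7  d5:0.
Shift B→5, C→4.
Schedule E@1, D@1, A@1, B@5, C@4, F@1: d1:8  d2:8  d3:7  d4:7  d5:5 — peak 8.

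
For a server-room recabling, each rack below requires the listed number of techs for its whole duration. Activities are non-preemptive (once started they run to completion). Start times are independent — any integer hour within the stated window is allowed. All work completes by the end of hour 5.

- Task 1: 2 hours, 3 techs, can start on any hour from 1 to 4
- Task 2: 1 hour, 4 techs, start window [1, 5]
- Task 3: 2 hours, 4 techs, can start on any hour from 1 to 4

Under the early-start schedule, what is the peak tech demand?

11

Early-start schedule: Task 1@1, Task 2@1, Task 3@1.
Load per hour: hour 1: 11, hour 2: 7, hour 3: 0, hour 4: 0, hour 5: 0.
Peak is 11.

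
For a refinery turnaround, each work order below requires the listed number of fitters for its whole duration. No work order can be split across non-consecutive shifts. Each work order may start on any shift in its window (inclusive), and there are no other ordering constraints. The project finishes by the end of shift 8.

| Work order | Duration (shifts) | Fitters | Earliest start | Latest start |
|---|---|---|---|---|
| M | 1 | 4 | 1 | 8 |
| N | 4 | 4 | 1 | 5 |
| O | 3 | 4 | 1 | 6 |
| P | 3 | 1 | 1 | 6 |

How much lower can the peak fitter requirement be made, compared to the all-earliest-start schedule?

8

Early-start peak: s1:13  s2:9  s3:9  s4:4  s5:0  s6:0  s7:0  s8:0 ⇒ 13.
Leveled (M@1, N@2, O@6, P@1): s1:5  s2:5  s3:5  s4:4  s5:4  s6:4  s7:4  s8:4 ⇒ 5.
Reduction 13 − 5 = 8.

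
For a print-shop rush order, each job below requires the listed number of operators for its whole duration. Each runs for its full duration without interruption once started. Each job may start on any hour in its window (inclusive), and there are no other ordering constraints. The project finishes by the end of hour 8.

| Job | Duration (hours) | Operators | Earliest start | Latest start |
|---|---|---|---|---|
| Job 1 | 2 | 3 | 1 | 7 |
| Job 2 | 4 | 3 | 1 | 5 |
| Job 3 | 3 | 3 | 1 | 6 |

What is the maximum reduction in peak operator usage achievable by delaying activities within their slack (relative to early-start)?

3

Early-start peak: h1:9  h2:9  h3:6  h4:3  h5:0  h6:0  h7:0  h8:0 ⇒ 9.
Leveled (Job 1@1, Job 2@1, Job 3@3): h1:6  h2:6  h3:6  h4:6  h5:3  h6:0  h7:0  h8:0 ⇒ 6.
Reduction 9 − 6 = 3.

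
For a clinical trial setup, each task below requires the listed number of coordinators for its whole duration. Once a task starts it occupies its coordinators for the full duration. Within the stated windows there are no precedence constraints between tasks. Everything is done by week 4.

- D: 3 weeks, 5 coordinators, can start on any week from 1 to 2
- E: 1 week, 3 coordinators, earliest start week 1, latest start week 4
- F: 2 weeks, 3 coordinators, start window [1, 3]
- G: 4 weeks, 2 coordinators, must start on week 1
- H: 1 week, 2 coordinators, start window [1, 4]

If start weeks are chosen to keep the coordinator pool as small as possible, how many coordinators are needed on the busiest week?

10

Early-start (D@1, E@1, F@1, G@1, H@1) gives peak 15: w1:15  w2:10  w3:7  w4:2.
Shift F→2, H→4.
Schedule D@1, E@1, F@2, G@1, H@4: w1:10  w2:10  w3:10  w4:4 — peak 10.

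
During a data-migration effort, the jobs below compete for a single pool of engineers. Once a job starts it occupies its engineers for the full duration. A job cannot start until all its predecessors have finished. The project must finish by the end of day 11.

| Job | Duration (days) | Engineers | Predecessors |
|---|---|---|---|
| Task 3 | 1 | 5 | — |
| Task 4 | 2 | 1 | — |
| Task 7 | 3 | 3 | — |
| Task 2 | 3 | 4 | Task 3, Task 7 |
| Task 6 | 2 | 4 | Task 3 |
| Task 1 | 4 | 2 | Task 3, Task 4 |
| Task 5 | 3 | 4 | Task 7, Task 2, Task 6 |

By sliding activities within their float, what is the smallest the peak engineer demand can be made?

7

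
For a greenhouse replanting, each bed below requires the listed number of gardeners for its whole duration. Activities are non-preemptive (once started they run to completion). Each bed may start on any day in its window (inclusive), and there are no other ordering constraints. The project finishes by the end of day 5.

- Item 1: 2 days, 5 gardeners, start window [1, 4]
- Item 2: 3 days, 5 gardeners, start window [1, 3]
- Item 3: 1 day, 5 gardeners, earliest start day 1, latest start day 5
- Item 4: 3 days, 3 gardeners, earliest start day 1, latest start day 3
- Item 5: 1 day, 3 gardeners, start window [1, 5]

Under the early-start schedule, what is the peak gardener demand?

Early-start schedule: Item 1@1, Item 2@1, Item 3@1, Item 4@1, Item 5@1.
Load per day: day 1: 21, day 2: 13, day 3: 8, day 4: 0, day 5: 0.
Peak is 21.

21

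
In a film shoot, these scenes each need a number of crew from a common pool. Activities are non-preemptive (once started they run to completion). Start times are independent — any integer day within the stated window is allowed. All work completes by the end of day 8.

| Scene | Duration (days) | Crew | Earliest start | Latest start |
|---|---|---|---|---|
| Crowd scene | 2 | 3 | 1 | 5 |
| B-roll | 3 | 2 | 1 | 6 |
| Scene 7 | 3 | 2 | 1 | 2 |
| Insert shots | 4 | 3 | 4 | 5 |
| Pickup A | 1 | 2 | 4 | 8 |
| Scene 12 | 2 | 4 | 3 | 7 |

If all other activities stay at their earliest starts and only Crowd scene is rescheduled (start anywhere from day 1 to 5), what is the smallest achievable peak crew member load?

Crowd scene@1: d1:7  d2:7  d3:8  d4:9  d5:3  d6:3  d7:3  d8:0 → peak 9
Crowd scene@2: d1:4  d2:7  d3:11  d4:9  d5:3  d6:3  d7:3  d8:0 → peak 11
Crowd scene@3: d1:4  d2:4  d3:11  d4:12  d5:3  d6:3  d7:3  d8:0 → peak 12
Crowd scene@4: d1:4  d2:4  d3:8  d4:12  d5:6  d6:3  d7:3  d8:0 → peak 12
Crowd scene@5: d1:4  d2:4  d3:8  d4:9  d5:6  d6:6  d7:3  d8:0 → peak 9
Best is Crowd scene@1, peak 9.

9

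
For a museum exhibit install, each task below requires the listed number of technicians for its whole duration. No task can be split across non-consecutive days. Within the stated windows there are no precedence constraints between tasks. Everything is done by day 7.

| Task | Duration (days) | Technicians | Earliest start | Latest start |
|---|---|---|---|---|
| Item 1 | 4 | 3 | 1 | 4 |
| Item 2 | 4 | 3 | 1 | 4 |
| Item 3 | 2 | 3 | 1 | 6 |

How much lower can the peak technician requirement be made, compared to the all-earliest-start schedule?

3

Early-start peak: d1:9  d2:9  d3:6  d4:6  d5:0  d6:0  d7:0 ⇒ 9.
Leveled (Item 1@1, Item 2@1, Item 3@5): d1:6  d2:6  d3:6  d4:6  d5:3  d6:3  d7:0 ⇒ 6.
Reduction 9 − 6 = 3.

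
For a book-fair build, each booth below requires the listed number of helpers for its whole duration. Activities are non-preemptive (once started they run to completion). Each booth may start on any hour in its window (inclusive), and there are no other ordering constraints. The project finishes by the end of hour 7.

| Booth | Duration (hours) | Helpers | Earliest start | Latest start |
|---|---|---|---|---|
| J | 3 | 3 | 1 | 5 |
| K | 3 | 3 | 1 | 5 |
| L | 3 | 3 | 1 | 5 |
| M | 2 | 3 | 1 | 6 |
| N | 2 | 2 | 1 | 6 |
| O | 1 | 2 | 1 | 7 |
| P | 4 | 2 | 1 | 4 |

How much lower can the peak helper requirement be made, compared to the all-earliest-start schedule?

Early-start peak: h1:18  h2:16  h3:11  h4:2  h5:0  h6:0  h7:0 ⇒ 18.
Leveled (J@1, K@1, L@4, M@4, N@1, O@3, P@4): h1:8  h2:8  h3:8  h4:8  h5:8  h6:5  h7:2 ⇒ 8.
Reduction 18 − 8 = 10.

10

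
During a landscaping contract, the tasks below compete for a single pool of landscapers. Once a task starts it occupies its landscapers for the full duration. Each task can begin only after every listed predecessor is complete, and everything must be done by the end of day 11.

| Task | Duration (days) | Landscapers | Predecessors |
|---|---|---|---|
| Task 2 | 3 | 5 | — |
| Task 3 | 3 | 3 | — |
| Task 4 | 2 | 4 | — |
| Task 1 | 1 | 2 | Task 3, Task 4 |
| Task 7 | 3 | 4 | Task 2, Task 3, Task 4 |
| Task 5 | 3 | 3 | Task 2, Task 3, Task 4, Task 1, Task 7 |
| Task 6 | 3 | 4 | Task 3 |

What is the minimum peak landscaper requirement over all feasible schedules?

8

Early-start (Task 2@1, Task 3@1, Task 4@1, Task 1@4, Task 7@4, Task 5@7, Task 6@4) gives peak 12: d1:12  d2:12  d3:8  d4:10  d5:8  d6:8  d7:3  d8:3  d9:3  d10:0  d11:0.
Shift Task 4→4, Task 1→6, Task 7→6, Task 5→9, Task 6→7.
Schedule Task 2@1, Task 3@1, Task 4@4, Task 1@6, Task 7@6, Task 5@9, Task 6@7: d1:8  d2:8  d3:8  d4:4  d5:4  d6:6  d7:8  d8:8  d9:7  d10:3  d11:3 — peak 8.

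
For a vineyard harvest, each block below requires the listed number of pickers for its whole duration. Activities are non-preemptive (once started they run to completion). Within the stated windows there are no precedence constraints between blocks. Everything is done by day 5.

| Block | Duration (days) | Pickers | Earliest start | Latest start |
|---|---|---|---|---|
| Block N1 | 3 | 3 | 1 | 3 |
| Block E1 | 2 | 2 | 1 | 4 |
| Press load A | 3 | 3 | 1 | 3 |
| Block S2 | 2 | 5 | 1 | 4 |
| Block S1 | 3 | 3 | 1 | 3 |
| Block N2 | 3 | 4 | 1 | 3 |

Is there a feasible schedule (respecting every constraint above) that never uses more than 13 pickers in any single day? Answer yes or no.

Schedule Block N1@1, Block E1@1, Press load A@1, Block S2@1, Block S1@3, Block N2@3: d1:13  d2:13  d3:13  d4:7  d5:7 — peak 13 ≤ 13.

yes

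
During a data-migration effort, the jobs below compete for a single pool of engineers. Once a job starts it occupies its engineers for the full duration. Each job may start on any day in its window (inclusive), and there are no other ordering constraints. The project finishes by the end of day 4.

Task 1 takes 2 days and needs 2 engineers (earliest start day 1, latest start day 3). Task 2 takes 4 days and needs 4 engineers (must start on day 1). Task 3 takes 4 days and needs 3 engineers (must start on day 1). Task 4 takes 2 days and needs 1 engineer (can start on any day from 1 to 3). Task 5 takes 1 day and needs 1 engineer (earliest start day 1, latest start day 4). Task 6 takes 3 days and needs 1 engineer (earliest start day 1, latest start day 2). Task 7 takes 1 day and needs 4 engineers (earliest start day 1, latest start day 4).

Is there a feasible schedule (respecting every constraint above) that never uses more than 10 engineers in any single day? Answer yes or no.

Total engineer-days = 42; over 4 days the average is 42/4 > 10, so some day must exceed 10.

no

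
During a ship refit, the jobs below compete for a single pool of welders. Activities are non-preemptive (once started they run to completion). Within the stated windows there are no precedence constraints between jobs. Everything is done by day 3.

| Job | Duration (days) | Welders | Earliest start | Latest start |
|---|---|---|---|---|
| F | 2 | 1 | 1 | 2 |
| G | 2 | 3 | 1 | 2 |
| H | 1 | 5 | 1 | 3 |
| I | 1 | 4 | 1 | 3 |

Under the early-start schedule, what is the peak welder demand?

Early-start schedule: F@1, G@1, H@1, I@1.
Load per day: day 1: 13, day 2: 4, day 3: 0.
Peak is 13.

13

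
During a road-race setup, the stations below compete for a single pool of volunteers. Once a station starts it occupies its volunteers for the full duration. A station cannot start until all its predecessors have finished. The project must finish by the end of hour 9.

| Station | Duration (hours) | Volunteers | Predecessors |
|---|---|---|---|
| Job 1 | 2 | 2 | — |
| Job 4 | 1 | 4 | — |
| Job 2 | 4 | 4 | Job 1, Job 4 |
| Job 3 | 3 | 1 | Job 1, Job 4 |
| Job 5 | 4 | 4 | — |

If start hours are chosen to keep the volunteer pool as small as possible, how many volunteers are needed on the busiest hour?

Early-start (Job 1@1, Job 4@1, Job 2@3, Job 3@3, Job 5@1) gives peak 10: h1:10  h2:6  h3:9  h4:9  h5:5  h6:4  h7:0  h8:0  h9:0.
Shift Job 2→6, Job 5→2.
Schedule Job 1@1, Job 4@1, Job 2@6, Job 3@3, Job 5@2: h1:6  h2:6  h3:5  h4:5  h5:5  h6:4  h7:4  h8:4  h9:4 — peak 6.

6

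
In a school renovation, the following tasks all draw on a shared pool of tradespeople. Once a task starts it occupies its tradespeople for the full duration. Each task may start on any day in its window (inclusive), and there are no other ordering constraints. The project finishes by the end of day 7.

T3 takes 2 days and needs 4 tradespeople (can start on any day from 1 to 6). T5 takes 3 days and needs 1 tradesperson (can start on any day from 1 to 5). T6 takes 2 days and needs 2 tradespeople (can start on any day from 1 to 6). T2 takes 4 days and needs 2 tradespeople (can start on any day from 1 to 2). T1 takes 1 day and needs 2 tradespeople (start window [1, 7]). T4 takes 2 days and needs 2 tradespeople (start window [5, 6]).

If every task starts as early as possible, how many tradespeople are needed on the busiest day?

Early-start schedule: T3@1, T5@1, T6@1, T2@1, T1@1, T4@5.
Load per day: day 1: 11, day 2: 9, day 3: 3, day 4: 2, day 5: 2, day 6: 2, day 7: 0.
Peak is 11.

11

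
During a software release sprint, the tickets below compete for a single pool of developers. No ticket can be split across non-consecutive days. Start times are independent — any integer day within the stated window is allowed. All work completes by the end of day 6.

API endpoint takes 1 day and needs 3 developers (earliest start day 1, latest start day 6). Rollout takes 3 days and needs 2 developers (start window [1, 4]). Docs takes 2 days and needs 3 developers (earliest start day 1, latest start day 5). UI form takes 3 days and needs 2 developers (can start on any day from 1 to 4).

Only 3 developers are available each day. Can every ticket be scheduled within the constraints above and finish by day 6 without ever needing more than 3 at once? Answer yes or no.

Total developer-days = 21; over 6 days the average is 21/6 > 3, so some day must exceed 3.

no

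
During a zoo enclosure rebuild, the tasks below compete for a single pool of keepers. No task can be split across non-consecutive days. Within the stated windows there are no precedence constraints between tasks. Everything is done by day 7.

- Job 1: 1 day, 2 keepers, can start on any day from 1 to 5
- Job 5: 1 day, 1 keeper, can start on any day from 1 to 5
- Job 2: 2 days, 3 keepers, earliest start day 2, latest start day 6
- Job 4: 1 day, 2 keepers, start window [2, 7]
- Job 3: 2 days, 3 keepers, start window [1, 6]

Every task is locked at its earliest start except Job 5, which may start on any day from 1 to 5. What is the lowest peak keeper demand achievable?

Job 5@1: d1:6  d2:8  d3:3  d4:0  d5:0  d6:0  d7:0 → peak 8
Job 5@2: d1:5  d2:9  d3:3  d4:0  d5:0  d6:0  d7:0 → peak 9
Job 5@3: d1:5  d2:8  d3:4  d4:0  d5:0  d6:0  d7:0 → peak 8
Job 5@4: d1:5  d2:8  d3:3  d4:1  d5:0  d6:0  d7:0 → peak 8
Job 5@5: d1:5  d2:8  d3:3  d4:0  d5:1  d6:0  d7:0 → peak 8
Best is Job 5@1, peak 8.

8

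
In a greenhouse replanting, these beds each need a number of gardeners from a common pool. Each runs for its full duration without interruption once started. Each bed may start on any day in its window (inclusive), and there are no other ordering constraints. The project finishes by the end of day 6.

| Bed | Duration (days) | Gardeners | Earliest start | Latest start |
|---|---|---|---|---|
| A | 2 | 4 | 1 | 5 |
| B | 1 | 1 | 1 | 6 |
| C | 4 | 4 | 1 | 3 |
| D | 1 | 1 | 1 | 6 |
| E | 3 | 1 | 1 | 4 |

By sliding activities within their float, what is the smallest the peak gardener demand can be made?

5

Early-start (A@1, B@1, C@1, D@1, E@1) gives peak 11: d1:11  d2:9  d3:5  d4:4  d5:0  d6:0.
Shift C→3, D→2, E→3.
Schedule A@1, B@1, C@3, D@2, E@3: d1:5  d2:5  d3:5  d4:5  d5:5  d6:4 — peak 5.
Total gardener-days = 29 over 6 days ⇒ peak ≥ ⌈29/6⌉ = 5, so 5 is optimal.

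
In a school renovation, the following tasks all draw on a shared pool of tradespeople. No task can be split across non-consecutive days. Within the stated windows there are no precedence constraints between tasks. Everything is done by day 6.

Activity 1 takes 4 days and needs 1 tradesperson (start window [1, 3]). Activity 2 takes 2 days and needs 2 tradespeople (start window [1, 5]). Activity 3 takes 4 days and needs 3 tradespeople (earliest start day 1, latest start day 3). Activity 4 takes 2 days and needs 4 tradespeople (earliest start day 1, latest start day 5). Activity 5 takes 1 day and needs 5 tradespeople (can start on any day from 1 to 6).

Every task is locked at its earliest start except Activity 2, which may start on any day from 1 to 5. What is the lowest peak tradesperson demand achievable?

Activity 2@1: d1:15  d2:10  d3:4  d4:4  d5:0  d6:0 → peak 15
Activity 2@2: d1:13  d2:10  d3:6  d4:4  d5:0  d6:0 → peak 13
Activity 2@3: d1:13  d2:8  d3:6  d4:6  d5:0  d6:0 → peak 13
Activity 2@4: d1:13  d2:8  d3:4  d4:6  d5:2  d6:0 → peak 13
Activity 2@5: d1:13  d2:8  d3:4  d4:4  d5:2  d6:2 → peak 13
Best is Activity 2@2, peak 13.

13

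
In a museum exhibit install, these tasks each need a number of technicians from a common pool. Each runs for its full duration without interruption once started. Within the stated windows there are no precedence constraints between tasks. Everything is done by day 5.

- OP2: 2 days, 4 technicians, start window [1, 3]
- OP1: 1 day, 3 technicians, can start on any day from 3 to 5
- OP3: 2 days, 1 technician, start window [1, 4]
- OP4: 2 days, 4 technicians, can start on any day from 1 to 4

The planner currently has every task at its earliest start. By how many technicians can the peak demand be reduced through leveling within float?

4

Early-start peak: d1:9  d2:9  d3:3  d4:0  d5:0 ⇒ 9.
Leveled (OP2@1, OP1@3, OP3@1, OP4@4): d1:5  d2:5  d3:3  d4:4  d5:4 ⇒ 5.
Reduction 9 − 5 = 4.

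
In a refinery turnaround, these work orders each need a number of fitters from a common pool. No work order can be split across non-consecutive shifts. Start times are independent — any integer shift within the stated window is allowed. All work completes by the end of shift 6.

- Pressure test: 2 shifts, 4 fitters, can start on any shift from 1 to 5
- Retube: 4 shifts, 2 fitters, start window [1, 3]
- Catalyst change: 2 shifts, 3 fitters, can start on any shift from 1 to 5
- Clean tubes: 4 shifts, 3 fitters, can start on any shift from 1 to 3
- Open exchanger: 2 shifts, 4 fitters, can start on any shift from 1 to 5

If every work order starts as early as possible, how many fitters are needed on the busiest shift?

Early-start schedule: Pressure test@1, Retube@1, Catalyst change@1, Clean tubes@1, Open exchanger@1.
Load per shift: shift 1: 16, shift 2: 16, shift 3: 5, shift 4: 5, shift 5: 0, shift 6: 0.
Peak is 16.

16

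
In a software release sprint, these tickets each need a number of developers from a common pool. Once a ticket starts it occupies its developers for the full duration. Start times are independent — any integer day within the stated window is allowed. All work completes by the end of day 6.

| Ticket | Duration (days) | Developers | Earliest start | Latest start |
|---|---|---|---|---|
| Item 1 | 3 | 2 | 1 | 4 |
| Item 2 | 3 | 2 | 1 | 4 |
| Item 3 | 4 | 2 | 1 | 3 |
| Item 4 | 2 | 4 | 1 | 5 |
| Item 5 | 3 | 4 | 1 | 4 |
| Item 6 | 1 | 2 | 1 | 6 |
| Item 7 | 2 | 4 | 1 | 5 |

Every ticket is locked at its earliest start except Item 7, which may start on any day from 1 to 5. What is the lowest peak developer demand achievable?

Item 7@1: d1:20  d2:18  d3:10  d4:2  d5:0  d6:0 → peak 20
Item 7@2: d1:16  d2:18  d3:14  d4:2  d5:0  d6:0 → peak 18
Item 7@3: d1:16  d2:14  d3:14  d4:6  d5:0  d6:0 → peak 16
Item 7@4: d1:16  d2:14  d3:10  d4:6  d5:4  d6:0 → peak 16
Item 7@5: d1:16  d2:14  d3:10  d4:2  d5:4  d6:4 → peak 16
Best is Item 7@3, peak 16.

16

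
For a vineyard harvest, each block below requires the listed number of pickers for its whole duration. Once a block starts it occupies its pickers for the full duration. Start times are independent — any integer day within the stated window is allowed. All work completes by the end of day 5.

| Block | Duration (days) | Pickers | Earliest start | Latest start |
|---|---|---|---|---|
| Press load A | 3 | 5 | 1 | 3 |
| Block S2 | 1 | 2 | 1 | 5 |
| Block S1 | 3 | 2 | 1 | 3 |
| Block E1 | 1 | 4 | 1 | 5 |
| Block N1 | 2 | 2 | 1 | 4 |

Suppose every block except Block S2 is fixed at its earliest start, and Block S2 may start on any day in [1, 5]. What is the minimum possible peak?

Block S2@1: d1:15  d2:9  d3:7  d4:0  d5:0 → peak 15
Block S2@2: d1:13  d2:11  d3:7  d4:0  d5:0 → peak 13
Block S2@3: d1:13  d2:9  d3:9  d4:0  d5:0 → peak 13
Block S2@4: d1:13  d2:9  d3:7  d4:2  d5:0 → peak 13
Block S2@5: d1:13  d2:9  d3:7  d4:0  d5:2 → peak 13
Best is Block S2@2, peak 13.

13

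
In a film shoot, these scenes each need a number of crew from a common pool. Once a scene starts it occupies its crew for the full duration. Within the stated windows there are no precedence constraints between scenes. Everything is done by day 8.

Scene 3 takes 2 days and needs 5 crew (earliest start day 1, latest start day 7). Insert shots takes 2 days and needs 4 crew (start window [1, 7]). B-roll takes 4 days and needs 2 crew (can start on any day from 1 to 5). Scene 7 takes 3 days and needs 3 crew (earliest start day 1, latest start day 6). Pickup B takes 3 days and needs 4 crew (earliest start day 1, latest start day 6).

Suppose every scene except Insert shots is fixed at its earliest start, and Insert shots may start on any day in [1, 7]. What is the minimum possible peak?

14

Insert shots@1: d1:18  d2:18  d3:9  d4:2  d5:0  d6:0  d7:0  d8:0 → peak 18
Insert shots@2: d1:14  d2:18  d3:13  d4:2  d5:0  d6:0  d7:0  d8:0 → peak 18
Insert shots@3: d1:14  d2:14  d3:13  d4:6  d5:0  d6:0  d7:0  d8:0 → peak 14
Insert shots@4: d1:14  d2:14  d3:9  d4:6  d5:4  d6:0  d7:0  d8:0 → peak 14
Insert shots@5: d1:14  d2:14  d3:9  d4:2  d5:4  d6:4  d7:0  d8:0 → peak 14
Insert shots@6: d1:14  d2:14  d3:9  d4:2  d5:0  d6:4  d7:4  d8:0 → peak 14
Insert shots@7: d1:14  d2:14  d3:9  d4:2  d5:0  d6:0  d7:4  d8:4 → peak 14
Best is Insert shots@3, peak 14.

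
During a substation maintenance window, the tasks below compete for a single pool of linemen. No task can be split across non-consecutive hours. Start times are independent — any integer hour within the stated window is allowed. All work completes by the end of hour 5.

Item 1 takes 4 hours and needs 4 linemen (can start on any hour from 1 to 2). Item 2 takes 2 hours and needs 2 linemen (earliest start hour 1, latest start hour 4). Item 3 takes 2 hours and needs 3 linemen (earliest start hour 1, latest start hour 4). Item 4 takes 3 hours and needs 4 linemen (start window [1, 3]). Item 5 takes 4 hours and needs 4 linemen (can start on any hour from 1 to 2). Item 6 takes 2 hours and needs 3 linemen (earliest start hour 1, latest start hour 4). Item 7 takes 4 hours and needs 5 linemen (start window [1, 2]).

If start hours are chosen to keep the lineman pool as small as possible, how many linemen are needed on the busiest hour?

19

Early-start (Item 1@1, Item 2@1, Item 3@1, Item 4@1, Item 5@1, Item 6@1, Item 7@1) gives peak 25: h1:25  h2:25  h3:17  h4:13  h5:0.
Shift Item 3→4, Item 6→4.
Schedule Item 1@1, Item 2@1, Item 3@4, Item 4@1, Item 5@1, Item 6@4, Item 7@1: h1:19  h2:19  h3:17  h4:19  h5:6 — peak 19.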